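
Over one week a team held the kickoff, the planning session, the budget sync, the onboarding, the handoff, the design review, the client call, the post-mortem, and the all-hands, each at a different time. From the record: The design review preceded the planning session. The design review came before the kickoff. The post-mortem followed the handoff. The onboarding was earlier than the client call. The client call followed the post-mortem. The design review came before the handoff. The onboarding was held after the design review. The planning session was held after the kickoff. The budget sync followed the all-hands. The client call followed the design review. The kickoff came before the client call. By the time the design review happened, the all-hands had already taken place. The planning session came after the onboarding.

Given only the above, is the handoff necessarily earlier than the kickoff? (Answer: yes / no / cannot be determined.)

No chain of stated constraints runs from the handoff to the kickoff, and none runs from the kickoff to the handoff either.
So the relative order of the handoff and the kickoff is not fixed by the given facts.

cannot be determined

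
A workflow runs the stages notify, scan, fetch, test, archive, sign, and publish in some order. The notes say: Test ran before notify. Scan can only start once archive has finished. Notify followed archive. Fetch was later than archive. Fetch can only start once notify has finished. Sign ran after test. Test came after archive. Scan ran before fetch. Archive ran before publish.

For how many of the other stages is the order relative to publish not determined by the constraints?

Forced before publish: archive.
That leaves fetch, notify, scan, sign, and test with no forced order relative to publish — 5.

5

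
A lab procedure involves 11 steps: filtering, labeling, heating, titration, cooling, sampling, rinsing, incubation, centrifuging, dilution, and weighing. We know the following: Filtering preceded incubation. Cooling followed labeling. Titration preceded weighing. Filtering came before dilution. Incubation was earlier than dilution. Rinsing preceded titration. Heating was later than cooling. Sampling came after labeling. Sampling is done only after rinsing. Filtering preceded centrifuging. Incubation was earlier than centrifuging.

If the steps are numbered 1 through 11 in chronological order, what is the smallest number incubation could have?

Filtering must come before incubation — 1 forced predecessor.
Nothing else is forced ahead of incubation, so its earliest slot is position 1 + 1 = 2.

2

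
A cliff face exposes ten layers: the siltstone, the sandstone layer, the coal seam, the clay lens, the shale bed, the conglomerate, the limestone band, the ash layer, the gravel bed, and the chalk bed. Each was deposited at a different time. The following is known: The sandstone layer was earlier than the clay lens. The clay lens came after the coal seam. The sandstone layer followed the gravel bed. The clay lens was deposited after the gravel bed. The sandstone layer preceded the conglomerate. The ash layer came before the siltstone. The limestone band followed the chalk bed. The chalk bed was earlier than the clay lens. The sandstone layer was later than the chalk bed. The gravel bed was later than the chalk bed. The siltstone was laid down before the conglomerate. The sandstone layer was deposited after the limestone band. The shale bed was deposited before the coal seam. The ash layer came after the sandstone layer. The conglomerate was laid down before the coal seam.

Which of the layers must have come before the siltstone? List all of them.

the ash layer, the chalk bed, the gravel bed, the limestone band, the sandstone layer

Directly stated before the siltstone: the ash layer.
The chalk bed reaches the siltstone via the chalk bed → the sandstone layer → the ash layer → the siltstone.
The gravel bed reaches the siltstone via the gravel bed → the sandstone layer → the ash layer → the siltstone.
The limestone band reaches the siltstone via the limestone band → the sandstone layer → the ash layer → the siltstone.
Likewise the sandstone layer reaches the siltstone by chaining the stated constraints.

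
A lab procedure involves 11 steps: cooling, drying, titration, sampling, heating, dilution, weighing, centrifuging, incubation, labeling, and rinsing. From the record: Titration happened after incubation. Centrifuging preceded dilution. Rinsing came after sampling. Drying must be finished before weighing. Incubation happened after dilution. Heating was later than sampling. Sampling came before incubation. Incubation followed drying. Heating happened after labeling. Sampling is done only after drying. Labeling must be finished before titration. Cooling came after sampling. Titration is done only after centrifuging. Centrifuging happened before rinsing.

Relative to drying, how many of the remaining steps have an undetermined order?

Forced after drying: cooling, heating, incubation, rinsing, sampling, titration, and weighing.
That leaves centrifuging, dilution, and labeling with no forced order relative to drying — 3.

3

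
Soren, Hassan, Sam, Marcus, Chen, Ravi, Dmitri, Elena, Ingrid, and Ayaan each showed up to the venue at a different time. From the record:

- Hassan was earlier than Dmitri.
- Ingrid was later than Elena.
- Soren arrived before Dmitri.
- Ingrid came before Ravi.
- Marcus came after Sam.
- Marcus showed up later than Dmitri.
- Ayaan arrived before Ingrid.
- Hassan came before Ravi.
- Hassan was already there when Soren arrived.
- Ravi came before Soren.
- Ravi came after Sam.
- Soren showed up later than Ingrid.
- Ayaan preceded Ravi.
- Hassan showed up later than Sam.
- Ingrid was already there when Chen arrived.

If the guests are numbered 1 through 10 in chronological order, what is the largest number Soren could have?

Soren must come before Dmitri and Marcus — 2 guests forced after them.
Everything else can be placed before Soren in some valid order, so Soren can sit as late as position 10 − 2 = 8.

8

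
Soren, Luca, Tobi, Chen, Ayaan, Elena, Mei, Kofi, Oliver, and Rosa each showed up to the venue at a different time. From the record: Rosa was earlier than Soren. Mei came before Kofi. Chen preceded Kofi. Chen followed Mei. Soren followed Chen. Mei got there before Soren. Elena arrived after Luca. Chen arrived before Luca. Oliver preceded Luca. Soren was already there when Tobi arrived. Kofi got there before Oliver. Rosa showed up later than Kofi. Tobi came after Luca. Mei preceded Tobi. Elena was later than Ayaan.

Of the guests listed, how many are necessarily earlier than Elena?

Directly stated before Elena: Ayaan and Luca.
Chen reaches Elena via Chen → Luca → Elena.
Kofi reaches Elena via Kofi → Oliver → Luca → Elena.
Mei reaches Elena via Mei → Chen → Luca → Elena.
Likewise Oliver reaches Elena by chaining the stated constraints.
No chain forces Soren (or any of the others) ahead of Elena.
That's Ayaan, Chen, Kofi, Luca, Mei, and Oliver — 6 in all.

6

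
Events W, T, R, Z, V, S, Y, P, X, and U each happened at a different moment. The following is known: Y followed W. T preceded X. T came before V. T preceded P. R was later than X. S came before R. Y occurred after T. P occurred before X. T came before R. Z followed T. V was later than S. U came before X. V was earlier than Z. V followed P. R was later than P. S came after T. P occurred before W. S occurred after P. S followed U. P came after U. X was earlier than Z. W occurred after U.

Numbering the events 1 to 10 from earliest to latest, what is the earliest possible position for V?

5

P, S, T, and U must all come before V — 4 forced predecessors.
Nothing else is forced ahead of V, so its earliest slot is position 4 + 1 = 5.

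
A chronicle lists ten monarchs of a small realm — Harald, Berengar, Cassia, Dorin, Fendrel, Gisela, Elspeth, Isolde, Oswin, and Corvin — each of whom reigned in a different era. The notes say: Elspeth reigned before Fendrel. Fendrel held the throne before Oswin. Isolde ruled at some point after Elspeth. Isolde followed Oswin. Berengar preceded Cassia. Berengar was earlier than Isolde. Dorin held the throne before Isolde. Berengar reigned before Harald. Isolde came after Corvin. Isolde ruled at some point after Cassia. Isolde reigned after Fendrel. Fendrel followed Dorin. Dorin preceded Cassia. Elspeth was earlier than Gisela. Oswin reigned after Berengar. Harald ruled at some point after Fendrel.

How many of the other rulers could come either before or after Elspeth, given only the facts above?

4

Forced after Elspeth: Fendrel, Gisela, Harald, Isolde, and Oswin.
That leaves Berengar, Cassia, Corvin, and Dorin with no forced order relative to Elspeth — 4.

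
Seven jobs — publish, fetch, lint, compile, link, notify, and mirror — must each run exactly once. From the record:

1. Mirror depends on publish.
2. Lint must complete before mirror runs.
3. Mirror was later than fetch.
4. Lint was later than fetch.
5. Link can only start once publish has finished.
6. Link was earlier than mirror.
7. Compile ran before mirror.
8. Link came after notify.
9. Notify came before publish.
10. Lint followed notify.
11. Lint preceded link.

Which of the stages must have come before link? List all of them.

fetch, lint, notify, publish

Directly stated before link: lint, notify, and publish.
Fetch reaches link via fetch → lint → link.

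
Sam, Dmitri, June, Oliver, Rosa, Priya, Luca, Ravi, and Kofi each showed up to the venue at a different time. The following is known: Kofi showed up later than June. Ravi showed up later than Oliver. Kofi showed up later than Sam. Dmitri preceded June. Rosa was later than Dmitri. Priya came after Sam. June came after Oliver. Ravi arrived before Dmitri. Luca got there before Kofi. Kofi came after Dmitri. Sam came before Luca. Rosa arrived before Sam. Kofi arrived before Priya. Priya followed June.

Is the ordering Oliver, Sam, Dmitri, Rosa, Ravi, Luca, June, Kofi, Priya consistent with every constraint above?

The constraints require Rosa before Sam, but in the proposed sequence Sam appears ahead of Rosa. That one violation is enough.

no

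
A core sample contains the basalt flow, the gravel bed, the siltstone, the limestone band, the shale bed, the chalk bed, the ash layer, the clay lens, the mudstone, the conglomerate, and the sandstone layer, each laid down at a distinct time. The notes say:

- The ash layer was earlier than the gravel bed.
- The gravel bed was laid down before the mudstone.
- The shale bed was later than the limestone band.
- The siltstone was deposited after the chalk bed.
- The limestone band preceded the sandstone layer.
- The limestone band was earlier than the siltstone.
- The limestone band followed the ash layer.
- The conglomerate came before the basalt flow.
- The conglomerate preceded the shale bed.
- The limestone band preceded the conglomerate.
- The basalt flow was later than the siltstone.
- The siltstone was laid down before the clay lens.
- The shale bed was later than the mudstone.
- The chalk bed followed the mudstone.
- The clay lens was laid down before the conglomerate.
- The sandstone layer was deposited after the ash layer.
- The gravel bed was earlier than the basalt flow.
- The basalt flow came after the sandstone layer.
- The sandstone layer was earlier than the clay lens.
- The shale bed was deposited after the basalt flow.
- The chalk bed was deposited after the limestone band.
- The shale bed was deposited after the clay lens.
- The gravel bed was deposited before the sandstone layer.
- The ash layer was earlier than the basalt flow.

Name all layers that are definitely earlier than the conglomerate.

the ash layer, the chalk bed, the clay lens, the gravel bed, the limestone band, the mudstone, the sandstone layer, the siltstone

Directly stated before the conglomerate: the clay lens and the limestone band.
The ash layer reaches the conglomerate via the ash layer → the limestone band → the conglomerate.
The chalk bed reaches the conglomerate via the chalk bed → the siltstone → the clay lens → the conglomerate.
The gravel bed reaches the conglomerate via the gravel bed → the sandstone layer → the clay lens → the conglomerate.
Likewise the mudstone, the sandstone layer, and the siltstone each reach the conglomerate by chaining the stated constraints.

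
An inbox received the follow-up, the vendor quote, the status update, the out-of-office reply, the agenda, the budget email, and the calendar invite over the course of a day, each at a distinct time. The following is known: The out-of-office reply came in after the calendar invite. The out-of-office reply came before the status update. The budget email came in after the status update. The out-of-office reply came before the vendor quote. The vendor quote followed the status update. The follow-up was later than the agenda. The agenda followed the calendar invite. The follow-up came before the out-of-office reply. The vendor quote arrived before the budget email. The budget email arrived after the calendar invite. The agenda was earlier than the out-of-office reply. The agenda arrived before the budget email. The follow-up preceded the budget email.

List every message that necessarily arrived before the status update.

the agenda, the calendar invite, the follow-up, the out-of-office reply

Directly stated before the status update: the out-of-office reply.
The agenda reaches the status update via the agenda → the out-of-office reply → the status update.
The calendar invite reaches the status update via the calendar invite → the out-of-office reply → the status update.
The follow-up reaches the status update via the follow-up → the out-of-office reply → the status update.
No chain forces the vendor quote (or any of the others) ahead of the status update.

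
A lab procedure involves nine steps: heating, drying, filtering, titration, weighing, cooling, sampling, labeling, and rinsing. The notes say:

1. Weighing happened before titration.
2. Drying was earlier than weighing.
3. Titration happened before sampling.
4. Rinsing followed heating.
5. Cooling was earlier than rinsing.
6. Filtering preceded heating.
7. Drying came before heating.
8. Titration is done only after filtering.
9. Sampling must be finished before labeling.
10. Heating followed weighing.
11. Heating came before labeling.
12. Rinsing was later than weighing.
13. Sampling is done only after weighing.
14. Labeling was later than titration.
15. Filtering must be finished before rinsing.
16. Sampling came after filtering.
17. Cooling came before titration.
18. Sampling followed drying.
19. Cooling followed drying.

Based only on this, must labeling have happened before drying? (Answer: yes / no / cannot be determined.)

no

Tracing the constraints gives drying → heating → labeling, so drying must come before labeling.
That means labeling cannot be before drying.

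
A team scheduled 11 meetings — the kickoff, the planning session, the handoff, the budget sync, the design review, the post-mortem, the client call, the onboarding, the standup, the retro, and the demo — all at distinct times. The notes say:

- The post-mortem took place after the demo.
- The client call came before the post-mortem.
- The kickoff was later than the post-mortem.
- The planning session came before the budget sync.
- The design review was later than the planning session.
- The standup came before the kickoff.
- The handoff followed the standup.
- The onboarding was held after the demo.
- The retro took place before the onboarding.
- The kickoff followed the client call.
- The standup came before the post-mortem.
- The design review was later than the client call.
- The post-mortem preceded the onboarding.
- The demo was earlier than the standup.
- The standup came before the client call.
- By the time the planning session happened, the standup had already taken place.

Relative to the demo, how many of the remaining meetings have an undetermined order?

Forced after the demo: the budget sync, the client call, the design review, the handoff, the kickoff, the onboarding, the planning session, the post-mortem, and the standup.
That leaves the retro with no forced order relative to the demo — 1.

1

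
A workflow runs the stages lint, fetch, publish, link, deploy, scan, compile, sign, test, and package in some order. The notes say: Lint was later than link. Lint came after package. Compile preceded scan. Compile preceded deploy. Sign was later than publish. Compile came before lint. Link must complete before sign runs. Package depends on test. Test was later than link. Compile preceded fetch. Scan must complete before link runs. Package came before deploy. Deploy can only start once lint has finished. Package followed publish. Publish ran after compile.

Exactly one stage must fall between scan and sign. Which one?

link

Tracing the constraints gives scan → link → sign, so link sits after scan and before sign.
No other stage is forced both after scan and before sign.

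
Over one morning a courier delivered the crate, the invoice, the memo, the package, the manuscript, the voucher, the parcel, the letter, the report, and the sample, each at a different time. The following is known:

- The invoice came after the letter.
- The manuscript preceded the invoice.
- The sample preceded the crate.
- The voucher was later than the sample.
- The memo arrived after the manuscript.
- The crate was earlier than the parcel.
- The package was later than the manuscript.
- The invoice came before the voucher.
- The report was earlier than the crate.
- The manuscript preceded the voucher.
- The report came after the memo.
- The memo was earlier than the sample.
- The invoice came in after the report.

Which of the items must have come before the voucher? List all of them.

Directly stated before the voucher: the invoice, the manuscript, and the sample.
The letter reaches the voucher via the letter → the invoice → the voucher.
The memo reaches the voucher via the memo → the sample → the voucher.
The report reaches the voucher via the report → the invoice → the voucher.
No chain forces the package (or any of the others) ahead of the voucher.

the invoice, the letter, the manuscript, the memo, the report, the sample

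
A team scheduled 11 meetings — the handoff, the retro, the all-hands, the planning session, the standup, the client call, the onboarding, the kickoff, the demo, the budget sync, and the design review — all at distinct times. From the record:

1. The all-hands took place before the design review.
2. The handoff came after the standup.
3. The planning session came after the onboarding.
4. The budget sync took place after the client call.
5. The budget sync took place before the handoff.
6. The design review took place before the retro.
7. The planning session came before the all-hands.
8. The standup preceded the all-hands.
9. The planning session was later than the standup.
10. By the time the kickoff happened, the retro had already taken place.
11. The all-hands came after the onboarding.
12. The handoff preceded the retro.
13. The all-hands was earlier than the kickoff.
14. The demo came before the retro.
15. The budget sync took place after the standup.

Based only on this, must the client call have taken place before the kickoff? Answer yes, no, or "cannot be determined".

Chain the constraints: the client call → the budget sync → the handoff → the retro → the kickoff. Each link is directly stated, so the client call comes before the kickoff.

yes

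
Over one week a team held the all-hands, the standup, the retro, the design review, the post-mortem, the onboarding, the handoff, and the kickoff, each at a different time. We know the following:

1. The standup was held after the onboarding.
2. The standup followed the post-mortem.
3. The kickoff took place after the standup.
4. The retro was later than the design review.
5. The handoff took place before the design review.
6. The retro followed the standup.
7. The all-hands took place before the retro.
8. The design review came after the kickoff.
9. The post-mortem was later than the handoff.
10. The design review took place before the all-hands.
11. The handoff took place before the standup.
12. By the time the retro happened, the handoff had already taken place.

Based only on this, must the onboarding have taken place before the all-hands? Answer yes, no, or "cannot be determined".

yes

Chain the constraints: the onboarding → the standup → the kickoff → the design review → the all-hands. Each link is directly stated, so the onboarding comes before the all-hands.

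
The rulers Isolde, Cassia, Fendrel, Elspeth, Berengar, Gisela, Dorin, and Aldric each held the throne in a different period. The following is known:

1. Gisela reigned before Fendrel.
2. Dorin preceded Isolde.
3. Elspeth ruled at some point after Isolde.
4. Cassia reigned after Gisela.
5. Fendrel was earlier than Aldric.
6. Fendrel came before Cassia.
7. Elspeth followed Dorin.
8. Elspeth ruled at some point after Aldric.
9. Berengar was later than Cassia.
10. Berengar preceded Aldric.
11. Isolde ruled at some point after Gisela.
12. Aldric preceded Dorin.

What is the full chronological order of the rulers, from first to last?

Gisela, Fendrel, Cassia, Berengar, Aldric, Dorin, Isolde, Elspeth

The constraints fix every adjacent pair, so only one ordering works:
Gisela → Fendrel → Cassia → Berengar → Aldric → Dorin → Isolde → Elspeth.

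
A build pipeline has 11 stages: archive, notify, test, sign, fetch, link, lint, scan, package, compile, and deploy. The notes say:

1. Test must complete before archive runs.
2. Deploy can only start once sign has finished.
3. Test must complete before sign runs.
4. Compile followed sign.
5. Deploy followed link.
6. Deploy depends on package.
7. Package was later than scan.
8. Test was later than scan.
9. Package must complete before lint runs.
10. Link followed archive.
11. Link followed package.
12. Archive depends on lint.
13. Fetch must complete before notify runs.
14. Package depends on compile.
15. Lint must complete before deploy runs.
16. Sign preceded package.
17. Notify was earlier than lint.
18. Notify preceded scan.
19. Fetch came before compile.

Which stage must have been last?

deploy

Every other stage has a chain of constraints placing it before deploy, so deploy is last.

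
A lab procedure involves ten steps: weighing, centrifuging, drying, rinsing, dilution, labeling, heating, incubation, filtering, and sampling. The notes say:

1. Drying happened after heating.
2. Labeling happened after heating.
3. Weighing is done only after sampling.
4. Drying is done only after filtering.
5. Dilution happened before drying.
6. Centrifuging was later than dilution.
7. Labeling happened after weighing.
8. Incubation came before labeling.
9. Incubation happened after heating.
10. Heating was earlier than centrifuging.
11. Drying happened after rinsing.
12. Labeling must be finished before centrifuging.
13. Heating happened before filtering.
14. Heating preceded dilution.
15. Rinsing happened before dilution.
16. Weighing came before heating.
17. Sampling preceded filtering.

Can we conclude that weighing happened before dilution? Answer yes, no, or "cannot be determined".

yes

Chain the constraints: weighing → heating → dilution. Each link is directly stated, so weighing comes before dilution.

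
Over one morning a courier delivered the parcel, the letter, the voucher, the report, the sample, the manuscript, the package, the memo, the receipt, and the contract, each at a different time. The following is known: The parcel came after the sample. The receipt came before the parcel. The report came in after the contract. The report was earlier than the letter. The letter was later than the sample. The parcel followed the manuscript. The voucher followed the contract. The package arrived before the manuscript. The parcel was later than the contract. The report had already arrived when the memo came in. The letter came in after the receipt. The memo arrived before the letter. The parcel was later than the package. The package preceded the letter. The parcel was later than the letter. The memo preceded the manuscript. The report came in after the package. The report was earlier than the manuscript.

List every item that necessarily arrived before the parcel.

Directly stated before the parcel: the contract, the letter, the manuscript, the package, the receipt, and the sample.
The memo reaches the parcel via the memo → the manuscript → the parcel.
The report reaches the parcel via the report → the manuscript → the parcel.

the contract, the letter, the manuscript, the memo, the package, the receipt, the report, the sample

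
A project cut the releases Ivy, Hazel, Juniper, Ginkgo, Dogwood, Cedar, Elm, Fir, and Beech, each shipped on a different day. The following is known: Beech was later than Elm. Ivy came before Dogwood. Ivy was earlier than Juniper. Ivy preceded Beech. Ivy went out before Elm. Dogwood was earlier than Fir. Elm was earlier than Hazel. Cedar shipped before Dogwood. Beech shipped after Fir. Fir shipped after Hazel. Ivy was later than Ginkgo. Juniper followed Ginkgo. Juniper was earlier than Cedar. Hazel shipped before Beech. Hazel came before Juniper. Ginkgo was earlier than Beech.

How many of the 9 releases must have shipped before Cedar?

5

Directly stated before Cedar: Juniper.
Elm reaches Cedar via Elm → Hazel → Juniper → Cedar.
Ginkgo reaches Cedar via Ginkgo → Juniper → Cedar.
Hazel reaches Cedar via Hazel → Juniper → Cedar.
Likewise Ivy reaches Cedar by chaining the stated constraints.
That's Elm, Ginkgo, Hazel, Ivy, and Juniper — 5 in all.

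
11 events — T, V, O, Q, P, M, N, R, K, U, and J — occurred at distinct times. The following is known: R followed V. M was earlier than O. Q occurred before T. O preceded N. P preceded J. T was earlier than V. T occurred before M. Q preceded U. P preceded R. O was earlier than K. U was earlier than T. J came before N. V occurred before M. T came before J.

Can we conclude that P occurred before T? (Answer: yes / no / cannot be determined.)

No chain of stated constraints runs from P to T, and none runs from T to P either.
So the relative order of P and T is not fixed by the given facts.

cannot be determined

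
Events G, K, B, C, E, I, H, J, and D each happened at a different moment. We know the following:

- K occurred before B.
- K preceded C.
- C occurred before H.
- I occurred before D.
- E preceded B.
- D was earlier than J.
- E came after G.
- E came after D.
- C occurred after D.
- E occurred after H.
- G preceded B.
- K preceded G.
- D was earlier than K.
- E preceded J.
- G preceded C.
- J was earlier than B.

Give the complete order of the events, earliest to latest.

I, D, K, G, C, H, E, J, B

The constraints fix every adjacent pair, so only one ordering works:
I → D → K → G → C → H → E → J → B.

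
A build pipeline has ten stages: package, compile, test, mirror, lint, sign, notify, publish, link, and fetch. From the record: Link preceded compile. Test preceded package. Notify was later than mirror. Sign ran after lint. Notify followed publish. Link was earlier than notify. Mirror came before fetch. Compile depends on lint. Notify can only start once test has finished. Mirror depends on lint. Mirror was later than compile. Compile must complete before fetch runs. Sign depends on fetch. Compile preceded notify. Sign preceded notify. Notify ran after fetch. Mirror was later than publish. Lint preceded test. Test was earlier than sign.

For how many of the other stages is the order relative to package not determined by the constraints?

Forced before package: lint and test.
That leaves compile, fetch, link, mirror, notify, publish, and sign with no forced order relative to package — 7.

7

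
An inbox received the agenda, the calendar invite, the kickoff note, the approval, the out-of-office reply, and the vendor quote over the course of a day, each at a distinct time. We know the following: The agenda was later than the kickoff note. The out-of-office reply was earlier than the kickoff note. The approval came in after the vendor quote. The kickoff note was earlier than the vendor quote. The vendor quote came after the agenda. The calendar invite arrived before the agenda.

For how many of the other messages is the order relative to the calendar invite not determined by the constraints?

2

Forced after the calendar invite: the agenda, the approval, and the vendor quote.
That leaves the kickoff note and the out-of-office reply with no forced order relative to the calendar invite — 2.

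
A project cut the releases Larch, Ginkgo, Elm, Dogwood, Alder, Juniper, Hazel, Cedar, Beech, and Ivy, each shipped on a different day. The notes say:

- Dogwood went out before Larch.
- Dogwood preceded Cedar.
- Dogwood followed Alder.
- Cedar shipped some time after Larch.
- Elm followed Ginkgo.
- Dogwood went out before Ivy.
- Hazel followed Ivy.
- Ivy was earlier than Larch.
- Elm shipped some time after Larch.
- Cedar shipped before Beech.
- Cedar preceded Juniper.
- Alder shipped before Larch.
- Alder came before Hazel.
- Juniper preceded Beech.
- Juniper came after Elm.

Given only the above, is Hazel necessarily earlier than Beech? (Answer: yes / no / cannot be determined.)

No chain of stated constraints runs from Hazel to Beech, and none runs from Beech to Hazel either.
So the relative order of Hazel and Beech is not fixed by the given facts.

cannot be determined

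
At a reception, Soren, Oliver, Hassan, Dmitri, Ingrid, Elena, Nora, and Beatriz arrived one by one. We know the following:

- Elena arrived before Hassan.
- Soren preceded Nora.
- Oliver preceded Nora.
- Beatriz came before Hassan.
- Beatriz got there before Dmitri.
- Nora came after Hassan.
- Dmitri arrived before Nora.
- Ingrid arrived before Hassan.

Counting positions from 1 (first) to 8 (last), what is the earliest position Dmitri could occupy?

Beatriz must come before Dmitri — 1 forced predecessor.
Nothing else is forced ahead of Dmitri, so their earliest slot is position 1 + 1 = 2.

2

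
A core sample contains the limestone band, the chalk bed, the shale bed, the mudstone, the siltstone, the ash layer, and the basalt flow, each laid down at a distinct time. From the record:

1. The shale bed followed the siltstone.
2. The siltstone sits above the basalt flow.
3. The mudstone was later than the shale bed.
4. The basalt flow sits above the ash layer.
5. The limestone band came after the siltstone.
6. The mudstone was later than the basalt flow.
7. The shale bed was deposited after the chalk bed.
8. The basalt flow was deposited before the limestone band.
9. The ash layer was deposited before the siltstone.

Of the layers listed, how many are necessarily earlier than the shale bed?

Directly stated before the shale bed: the chalk bed and the siltstone.
The ash layer reaches the shale bed via the ash layer → the siltstone → the shale bed.
The basalt flow reaches the shale bed via the basalt flow → the siltstone → the shale bed.
No chain forces the limestone band (or any of the others) ahead of the shale bed.
That's the ash layer, the basalt flow, the chalk bed, and the siltstone — 4 in all.

4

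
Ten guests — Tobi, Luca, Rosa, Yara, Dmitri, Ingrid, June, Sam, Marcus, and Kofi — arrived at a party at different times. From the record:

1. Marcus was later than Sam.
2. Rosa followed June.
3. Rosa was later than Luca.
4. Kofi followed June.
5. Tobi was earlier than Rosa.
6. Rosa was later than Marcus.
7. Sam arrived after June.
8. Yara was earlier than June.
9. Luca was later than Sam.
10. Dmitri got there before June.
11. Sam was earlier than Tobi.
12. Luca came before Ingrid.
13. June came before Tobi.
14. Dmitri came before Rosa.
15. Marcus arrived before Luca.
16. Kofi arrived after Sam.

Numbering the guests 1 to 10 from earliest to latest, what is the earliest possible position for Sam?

4

Dmitri, June, and Yara must all come before Sam — 3 forced predecessors.
Nothing else is forced ahead of Sam, so their earliest slot is position 3 + 1 = 4.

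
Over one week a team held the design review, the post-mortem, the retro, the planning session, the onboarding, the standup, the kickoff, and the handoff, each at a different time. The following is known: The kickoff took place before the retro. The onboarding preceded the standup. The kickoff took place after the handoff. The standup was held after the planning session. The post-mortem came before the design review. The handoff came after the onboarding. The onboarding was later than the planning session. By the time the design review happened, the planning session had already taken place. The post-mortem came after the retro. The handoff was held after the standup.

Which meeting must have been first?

the planning session

The planning session has a chain of constraints placing it before every other meeting, so the planning session must be first.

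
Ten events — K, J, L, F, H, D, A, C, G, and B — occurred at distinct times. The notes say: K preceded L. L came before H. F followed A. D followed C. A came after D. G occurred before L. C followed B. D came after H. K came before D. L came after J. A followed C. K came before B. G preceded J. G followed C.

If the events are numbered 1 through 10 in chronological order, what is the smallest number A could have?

9

B, C, D, G, H, J, K, and L must all come before A — 8 forced predecessors.
Nothing else is forced ahead of A, so its earliest slot is position 8 + 1 = 9.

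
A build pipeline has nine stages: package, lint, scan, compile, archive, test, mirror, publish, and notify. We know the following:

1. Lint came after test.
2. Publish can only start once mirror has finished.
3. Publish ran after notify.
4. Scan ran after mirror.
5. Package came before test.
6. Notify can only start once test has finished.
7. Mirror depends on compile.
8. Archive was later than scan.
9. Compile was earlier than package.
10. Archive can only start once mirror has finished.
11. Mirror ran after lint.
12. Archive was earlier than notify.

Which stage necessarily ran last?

publish

Every other stage has a chain of constraints placing it before publish, so publish is last.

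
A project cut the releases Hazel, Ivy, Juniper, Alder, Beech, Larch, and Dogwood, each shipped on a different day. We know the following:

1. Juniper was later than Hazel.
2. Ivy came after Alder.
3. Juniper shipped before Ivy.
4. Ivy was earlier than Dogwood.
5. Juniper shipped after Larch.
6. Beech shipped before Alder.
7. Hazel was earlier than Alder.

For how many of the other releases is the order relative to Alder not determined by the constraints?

Forced before Alder: Beech and Hazel; forced after Alder: Dogwood and Ivy.
That leaves Juniper and Larch with no forced order relative to Alder — 2.

2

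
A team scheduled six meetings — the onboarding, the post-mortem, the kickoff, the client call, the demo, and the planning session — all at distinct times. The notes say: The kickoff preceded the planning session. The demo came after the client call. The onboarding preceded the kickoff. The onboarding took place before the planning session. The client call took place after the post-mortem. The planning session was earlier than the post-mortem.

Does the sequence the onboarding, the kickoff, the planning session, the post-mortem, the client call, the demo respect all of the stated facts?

Check each stated constraint against the proposed order — e.g. the planning session is ahead of the post-mortem; the onboarding is ahead of the planning session. Every pair is in the required order; nothing is violated.

yes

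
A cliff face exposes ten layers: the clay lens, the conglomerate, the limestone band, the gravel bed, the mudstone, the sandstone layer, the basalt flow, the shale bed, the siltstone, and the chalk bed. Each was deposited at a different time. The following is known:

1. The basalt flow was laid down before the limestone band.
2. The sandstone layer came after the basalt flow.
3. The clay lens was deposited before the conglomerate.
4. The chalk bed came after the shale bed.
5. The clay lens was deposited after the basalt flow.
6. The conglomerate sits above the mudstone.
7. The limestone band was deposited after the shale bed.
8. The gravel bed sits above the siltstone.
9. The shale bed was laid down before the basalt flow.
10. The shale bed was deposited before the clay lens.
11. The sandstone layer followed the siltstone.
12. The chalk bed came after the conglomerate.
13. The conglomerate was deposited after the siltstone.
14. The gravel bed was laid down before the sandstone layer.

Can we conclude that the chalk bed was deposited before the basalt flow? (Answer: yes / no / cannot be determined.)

no

Tracing the constraints gives the basalt flow → the clay lens → the conglomerate → the chalk bed, so the basalt flow must come before the chalk bed.
That means the chalk bed cannot be before the basalt flow.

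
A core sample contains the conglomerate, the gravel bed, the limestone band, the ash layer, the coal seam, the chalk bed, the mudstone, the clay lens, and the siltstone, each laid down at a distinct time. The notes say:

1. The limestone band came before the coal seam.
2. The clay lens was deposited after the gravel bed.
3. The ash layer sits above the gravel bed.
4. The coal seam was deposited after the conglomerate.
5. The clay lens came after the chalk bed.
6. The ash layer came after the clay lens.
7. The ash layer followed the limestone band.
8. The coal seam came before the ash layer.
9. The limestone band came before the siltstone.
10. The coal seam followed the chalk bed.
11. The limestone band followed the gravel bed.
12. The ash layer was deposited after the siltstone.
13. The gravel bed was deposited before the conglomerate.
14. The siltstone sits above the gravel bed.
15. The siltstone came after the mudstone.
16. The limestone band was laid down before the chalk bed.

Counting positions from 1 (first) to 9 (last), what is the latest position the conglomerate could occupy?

The conglomerate must come before the ash layer and the coal seam — 2 layers forced after it.
Everything else can be placed before the conglomerate in some valid order, so the conglomerate can sit as late as position 9 − 2 = 7.

7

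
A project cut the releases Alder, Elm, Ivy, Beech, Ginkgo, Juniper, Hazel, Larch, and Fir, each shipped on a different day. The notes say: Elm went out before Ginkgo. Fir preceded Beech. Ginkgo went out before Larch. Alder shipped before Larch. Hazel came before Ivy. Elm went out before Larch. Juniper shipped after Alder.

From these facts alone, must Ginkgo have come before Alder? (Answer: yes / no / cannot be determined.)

cannot be determined

No chain of stated constraints runs from Ginkgo to Alder, and none runs from Alder to Ginkgo either.
So the relative order of Ginkgo and Alder is not fixed by the given facts.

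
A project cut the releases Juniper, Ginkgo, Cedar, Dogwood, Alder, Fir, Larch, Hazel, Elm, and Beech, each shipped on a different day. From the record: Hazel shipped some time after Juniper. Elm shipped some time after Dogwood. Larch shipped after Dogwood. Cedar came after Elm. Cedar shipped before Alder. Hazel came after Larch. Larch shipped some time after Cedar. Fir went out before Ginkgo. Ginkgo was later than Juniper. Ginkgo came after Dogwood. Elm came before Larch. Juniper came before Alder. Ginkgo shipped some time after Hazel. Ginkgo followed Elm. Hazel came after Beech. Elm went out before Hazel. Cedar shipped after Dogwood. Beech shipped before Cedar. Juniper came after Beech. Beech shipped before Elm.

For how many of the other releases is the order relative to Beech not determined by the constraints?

Forced after Beech: Alder, Cedar, Elm, Ginkgo, Hazel, Juniper, and Larch.
That leaves Dogwood and Fir with no forced order relative to Beech — 2.

2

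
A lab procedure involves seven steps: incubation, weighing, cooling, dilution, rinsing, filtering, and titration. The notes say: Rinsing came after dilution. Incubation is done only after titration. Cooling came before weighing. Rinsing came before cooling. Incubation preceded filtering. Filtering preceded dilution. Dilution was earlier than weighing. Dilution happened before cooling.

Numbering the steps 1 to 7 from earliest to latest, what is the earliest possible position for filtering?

3

Incubation and titration must both come before filtering — 2 forced predecessors.
Nothing else is forced ahead of filtering, so its earliest slot is position 2 + 1 = 3.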